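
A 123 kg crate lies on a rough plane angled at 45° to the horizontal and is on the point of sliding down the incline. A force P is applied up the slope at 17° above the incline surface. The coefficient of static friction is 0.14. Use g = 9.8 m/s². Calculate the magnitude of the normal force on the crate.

N ≈ 618 N

On the verge of sliding down the incline, friction equals μN and acts up the slope.
Perpendicular: N + P sin 17° = W cos 45° = 852.3 N.
Along incline: P cos 17° + μN = W sin 45° with W sin 45° = 852.3 N.
Solving the pair for P and N: P = 800.8 N, N = 618.2 N (and f = μN = 86.55 N).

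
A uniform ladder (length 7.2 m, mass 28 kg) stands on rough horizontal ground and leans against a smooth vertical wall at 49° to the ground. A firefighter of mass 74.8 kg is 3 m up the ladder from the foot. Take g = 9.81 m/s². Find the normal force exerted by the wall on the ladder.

Torques about the foot: N_wall · 7.2 sin 49° = 28×9.81×3.6 cos 49° + 74.8×9.81×3 cos 49° → N_wall = 385.17 N.

N_wall ≈ 385 N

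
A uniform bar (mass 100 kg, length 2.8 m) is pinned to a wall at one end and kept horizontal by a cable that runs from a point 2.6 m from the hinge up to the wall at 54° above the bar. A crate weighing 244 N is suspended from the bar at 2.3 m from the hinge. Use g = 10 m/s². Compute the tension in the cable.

Take torques about the hinge: T sin 54° · 2.6 = 100×10×1.4 + 244×2.3 = 1961.2 N·m.
So T = 1961.2 / (0.8090 × 2.6) = 932.38 N.

T ≈ 932 N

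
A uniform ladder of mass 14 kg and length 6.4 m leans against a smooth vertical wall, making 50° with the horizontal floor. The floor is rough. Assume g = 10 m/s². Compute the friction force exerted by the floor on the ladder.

f ≈ 58.7 N

Torques about the foot: N_wall · 6.4 sin 50° = 14×10×3.2 cos 50° → N_wall = 58.737 N.
ΣF_x = 0: f_floor = N_wall = 58.737 N.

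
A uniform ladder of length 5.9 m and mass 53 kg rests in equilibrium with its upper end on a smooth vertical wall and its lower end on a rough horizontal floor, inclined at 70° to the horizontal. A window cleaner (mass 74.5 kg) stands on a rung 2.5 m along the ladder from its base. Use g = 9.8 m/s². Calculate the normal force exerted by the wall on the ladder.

Torques about the foot: N_wall · 5.9 sin 70° = 53×9.8×2.95 cos 70° + 74.5×9.8×2.5 cos 70° → N_wall = 207.12 N.

N_wall ≈ 207 N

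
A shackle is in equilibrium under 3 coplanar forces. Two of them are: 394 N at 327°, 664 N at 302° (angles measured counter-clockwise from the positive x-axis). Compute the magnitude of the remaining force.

F ≈ 1030 N

Sum the known components: ΣF_x = 682.3 N, ΣF_y = -777.7 N.
For equilibrium the remaining force must supply (−ΣF_x, −ΣF_y) = (-682.3, 777.7) N.
Magnitude = √((-682.3)² + (777.7)²) = 1035 N; direction = atan2(777.7, -682.3) = 131.3°.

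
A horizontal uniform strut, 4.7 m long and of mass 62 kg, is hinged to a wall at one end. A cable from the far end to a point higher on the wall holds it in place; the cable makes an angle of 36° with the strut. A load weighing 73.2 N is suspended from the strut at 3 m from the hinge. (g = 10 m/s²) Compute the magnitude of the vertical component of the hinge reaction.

Take torques about the hinge: T sin 36° · 4.7 = 62×10×2.35 + 73.2×3 = 1676.6 N·m.
So T = 1676.6 / (0.5878 × 4.7) = 606.89 N.
ΣF_y = 0: H_y = (62×10 + 73.2) − T sin 36° = 693.2 − 356.72 = 336.48 N.

|H_y| ≈ 336 N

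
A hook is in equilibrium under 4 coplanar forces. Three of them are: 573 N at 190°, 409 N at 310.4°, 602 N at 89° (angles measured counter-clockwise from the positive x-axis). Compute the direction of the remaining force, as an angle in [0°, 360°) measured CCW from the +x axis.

Sum the known components: ΣF_x = -288.7 N, ΣF_y = 190.9 N.
For equilibrium the remaining force must supply (−ΣF_x, −ΣF_y) = (288.7, -190.9) N.
Magnitude = √((288.7)² + (-190.9)²) = 346.1 N; direction = atan2(-190.9, 288.7) = 326.5°.

θ ≈ 327°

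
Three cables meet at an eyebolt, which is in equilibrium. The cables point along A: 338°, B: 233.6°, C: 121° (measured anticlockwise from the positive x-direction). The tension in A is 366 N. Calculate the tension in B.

T_B ≈ 239 N

Resolve: ΣF_x = 366 cos 338° + T_B cos 233.6° + T_C cos 121° = 0.
        ΣF_y = 366 sin 338° + T_B sin 233.6° + T_C sin 121° = 0.
The known terms sum to (339.3, -137.1) N, so -0.5934 T_B − 0.5150 T_C = -339.3 and -0.8049 T_B + 0.8572 T_C = 137.1.
Solving simultaneously: T_B = 238.6 N, T_C = 384 N.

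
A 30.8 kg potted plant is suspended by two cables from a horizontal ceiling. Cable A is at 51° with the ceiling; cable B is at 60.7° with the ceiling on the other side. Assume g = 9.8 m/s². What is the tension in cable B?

T_B ≈ 204 N

Weight W = 30.8 × 9.8 = 301.8 N acts straight down.
Horizontal: T_A cos 51° = T_B cos 60.7°  →  T_A = 0.7776 T_B.
Vertical: T_A sin 51° + T_B sin 60.7° = 301.8.
Substituting the horizontal relation into the vertical equation gives 1.476 T_B = 301.8, so T_B = 204.4 N.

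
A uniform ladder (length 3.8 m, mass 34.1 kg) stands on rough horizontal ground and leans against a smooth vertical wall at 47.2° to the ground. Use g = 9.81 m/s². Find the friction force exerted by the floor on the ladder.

f ≈ 155 N

Torques about the foot: N_wall · 3.8 sin 47.2° = 34.1×9.81×1.9 cos 47.2° → N_wall = 154.88 N.
ΣF_x = 0: f_floor = N_wall = 154.88 N.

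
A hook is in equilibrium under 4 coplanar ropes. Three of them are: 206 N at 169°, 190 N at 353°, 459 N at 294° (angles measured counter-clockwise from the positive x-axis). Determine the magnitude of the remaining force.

F ≈ 439 N

Sum the known components: ΣF_x = 173.1 N, ΣF_y = -403.2 N.
For equilibrium the remaining force must supply (−ΣF_x, −ΣF_y) = (-173.1, 403.2) N.
Magnitude = √((-173.1)² + (403.2)²) = 438.7 N; direction = atan2(403.2, -173.1) = 113.2°.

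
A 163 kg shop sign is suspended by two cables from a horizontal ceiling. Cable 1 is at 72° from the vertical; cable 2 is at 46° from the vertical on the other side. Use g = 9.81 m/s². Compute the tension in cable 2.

Angles from the horizontal: cable 1 is 90° − 72° = 18°, cable 2 is 90° − 46° = 44°.
Weight W = 163 × 9.81 = 1599 N acts straight down.
Horizontal: T_1 cos 18° = T_2 cos 44°  →  T_1 = 0.7564 T_2.
Vertical: T_1 sin 18° + T_2 sin 44° = 1599.
Substituting the horizontal relation into the vertical equation gives 0.9284 T_2 = 1599, so T_2 = 1722 N.

T_2 ≈ 1720 N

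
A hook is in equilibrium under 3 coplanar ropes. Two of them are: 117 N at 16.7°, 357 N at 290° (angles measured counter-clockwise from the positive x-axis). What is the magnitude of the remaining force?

F ≈ 382 N

Sum the known components: ΣF_x = 234.2 N, ΣF_y = -301.8 N.
For equilibrium the remaining force must supply (−ΣF_x, −ΣF_y) = (-234.2, 301.8) N.
Magnitude = √((-234.2)² + (301.8)²) = 382 N; direction = atan2(301.8, -234.2) = 127.8°.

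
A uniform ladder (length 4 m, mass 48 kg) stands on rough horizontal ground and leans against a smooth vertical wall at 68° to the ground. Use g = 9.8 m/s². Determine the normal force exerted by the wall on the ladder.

N_wall ≈ 95 N

Torques about the foot: N_wall · 4 sin 68° = 48×9.8×2 cos 68° → N_wall = 95.027 N.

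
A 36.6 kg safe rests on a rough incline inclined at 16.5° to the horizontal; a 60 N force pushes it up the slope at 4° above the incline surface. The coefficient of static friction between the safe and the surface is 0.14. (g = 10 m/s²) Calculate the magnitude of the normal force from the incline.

N ≈ 347 N

Axes along / perpendicular to the incline. W sin 16.5° = 103.9 N down-slope; W cos 16.5° = 350.9 N into the surface.
Perpendicular: N = W cos 16.5° − P sin 4° = 350.9 − 4.185 = 346.7 N.
Along incline: P cos 4° + f = W sin 16.5° (friction acts up-slope) → f = 103.9 − 59.85 = 44.1 N.
|f| = 44.1 N ≤ μN = 48.54 N, so the safe is indeed static.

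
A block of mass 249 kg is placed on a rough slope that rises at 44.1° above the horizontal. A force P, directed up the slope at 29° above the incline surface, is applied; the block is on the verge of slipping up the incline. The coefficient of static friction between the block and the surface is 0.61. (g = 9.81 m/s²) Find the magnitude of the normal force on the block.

On the verge of sliding up the incline, friction equals μN and acts down the slope.
Perpendicular: N + P sin 29° = W cos 44.1° = 1754 N.
Along incline: P cos 29° = W sin 44.1° + μN  with W sin 44.1° = 1700 N.
Solving the pair for P and N: P = 2367 N, N = 606.7 N (and f = μN = 370.1 N).

N ≈ 607 N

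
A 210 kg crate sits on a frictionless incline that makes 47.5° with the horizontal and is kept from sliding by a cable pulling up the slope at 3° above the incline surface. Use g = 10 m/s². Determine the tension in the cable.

T ≈ 1550 N

Take axes along and perpendicular to the incline. Weight components: W sin 47.5° = 1548 N down-slope, W cos 47.5° = 1419 N into the surface.
Along incline: T cos 3° = W sin 47.5° → T = 1550 N.
Perpendicular: N = W cos 47.5° − T sin 3° = 1338 N.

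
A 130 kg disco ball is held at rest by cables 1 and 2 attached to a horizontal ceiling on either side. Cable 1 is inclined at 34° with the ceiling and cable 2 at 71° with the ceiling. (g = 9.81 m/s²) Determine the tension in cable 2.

Weight W = 130 × 9.81 = 1275 N acts straight down.
Horizontal: T_1 cos 34° = T_2 cos 71°  →  T_1 = 0.3927 T_2.
Vertical: T_1 sin 34° + T_2 sin 71° = 1275.
Substituting the horizontal relation into the vertical equation gives 1.165 T_2 = 1275, so T_2 = 1095 N.

T_2 ≈ 1090 N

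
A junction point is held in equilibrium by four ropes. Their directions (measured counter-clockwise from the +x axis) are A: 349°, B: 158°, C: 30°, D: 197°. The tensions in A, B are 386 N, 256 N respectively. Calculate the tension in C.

T_C ≈ 89.4 N

Resolve: ΣF_x = 386 cos 349° + 256 cos 158° + T_C cos 30° + T_D cos 197° = 0.
        ΣF_y = 386 sin 349° + 256 sin 158° + T_C sin 30° + T_D sin 197° = 0.
The known terms sum to (141.5, 22.25) N, so 0.8660 T_C − 0.9563 T_D = -141.5 and 0.5000 T_C − 0.2924 T_D = -22.25.
Solving simultaneously: T_C = 89.40 N, T_D = 229 N.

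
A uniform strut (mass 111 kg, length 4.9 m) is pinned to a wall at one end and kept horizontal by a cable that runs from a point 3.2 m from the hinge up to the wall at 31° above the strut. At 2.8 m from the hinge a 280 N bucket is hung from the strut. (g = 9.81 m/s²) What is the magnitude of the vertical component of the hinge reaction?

Take torques about the hinge: T sin 31° · 3.2 = 111×9.81×2.45 + 280×2.8 = 3451.8 N·m.
So T = 3451.8 / (0.5150 × 3.2) = 2094.4 N.
ΣF_y = 0: H_y = (111×9.81 + 280) − T sin 31° = 1368.9 − 1078.7 = 290.21 N.

|H_y| ≈ 290 N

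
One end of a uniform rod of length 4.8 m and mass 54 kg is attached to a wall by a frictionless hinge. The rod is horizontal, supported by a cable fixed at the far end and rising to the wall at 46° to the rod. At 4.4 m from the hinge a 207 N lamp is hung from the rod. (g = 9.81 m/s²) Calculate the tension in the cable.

T ≈ 632 N

Take torques about the hinge: T sin 46° · 4.8 = 54×9.81×2.4 + 207×4.4 = 2182.2 N·m.
So T = 2182.2 / (0.7193 × 4.8) = 632 N.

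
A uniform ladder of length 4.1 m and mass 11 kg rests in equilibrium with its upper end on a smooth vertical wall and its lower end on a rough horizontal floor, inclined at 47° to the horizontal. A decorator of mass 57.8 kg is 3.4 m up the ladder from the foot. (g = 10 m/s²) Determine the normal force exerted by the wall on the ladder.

Torques about the foot: N_wall · 4.1 sin 47° = 11×10×2.05 cos 47° + 57.8×10×3.4 cos 47° → N_wall = 498.26 N.

N_wall ≈ 498 N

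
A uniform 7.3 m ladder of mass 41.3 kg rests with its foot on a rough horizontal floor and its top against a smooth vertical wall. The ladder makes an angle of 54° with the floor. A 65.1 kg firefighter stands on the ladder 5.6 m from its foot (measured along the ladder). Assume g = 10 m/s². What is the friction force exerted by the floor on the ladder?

f ≈ 513 N

Torques about the foot: N_wall · 7.3 sin 54° = 41.3×10×3.65 cos 54° + 65.1×10×5.6 cos 54° → N_wall = 512.86 N.
ΣF_x = 0: f_floor = N_wall = 512.86 N.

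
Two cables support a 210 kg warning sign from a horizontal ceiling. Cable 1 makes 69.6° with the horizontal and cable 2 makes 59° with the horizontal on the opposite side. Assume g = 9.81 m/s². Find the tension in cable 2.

T_2 ≈ 919 N

Weight W = 210 × 9.81 = 2060 N acts straight down.
Horizontal: T_1 cos 69.6° = T_2 cos 59°  →  T_1 = 1.478 T_2.
Vertical: T_1 sin 69.6° + T_2 sin 59° = 2060.
Substituting the horizontal relation into the vertical equation gives 2.242 T_2 = 2060, so T_2 = 918.8 N.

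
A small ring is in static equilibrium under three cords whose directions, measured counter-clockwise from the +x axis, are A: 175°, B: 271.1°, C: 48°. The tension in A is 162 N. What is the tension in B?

Resolve: ΣF_x = 162 cos 175° + T_B cos 271.1° + T_C cos 48° = 0.
        ΣF_y = 162 sin 175° + T_B sin 271.1° + T_C sin 48° = 0.
The known terms sum to (-161.4, 14.12) N, so 0.0192 T_B + 0.6691 T_C = 161.4 and -0.9998 T_B + 0.7431 T_C = -14.12.
Solving simultaneously: T_B = 189.4 N, T_C = 235.8 N.

T_B ≈ 189 N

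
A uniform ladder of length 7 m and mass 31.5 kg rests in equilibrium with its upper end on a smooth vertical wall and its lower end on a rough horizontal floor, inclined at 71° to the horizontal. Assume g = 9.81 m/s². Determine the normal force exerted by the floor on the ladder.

ΣF_y = 0: N_floor = 31.5×9.81 = 309.02 N.

N_floor ≈ 309 N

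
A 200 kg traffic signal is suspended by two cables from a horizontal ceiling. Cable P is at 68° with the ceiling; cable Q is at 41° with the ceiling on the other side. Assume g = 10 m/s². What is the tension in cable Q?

T_Q ≈ 792 N

Weight W = 200 × 10 = 2000 N acts straight down.
Horizontal: T_P cos 68° = T_Q cos 41°  →  T_P = 2.015 T_Q.
Vertical: T_P sin 68° + T_Q sin 41° = 2000.
Substituting the horizontal relation into the vertical equation gives 2.524 T_Q = 2000, so T_Q = 792.4 N.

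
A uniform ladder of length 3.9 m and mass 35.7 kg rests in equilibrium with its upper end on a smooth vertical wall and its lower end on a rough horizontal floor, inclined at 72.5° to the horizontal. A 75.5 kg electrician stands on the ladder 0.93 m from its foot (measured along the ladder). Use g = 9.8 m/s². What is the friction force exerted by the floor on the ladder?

Torques about the foot: N_wall · 3.9 sin 72.5° = 35.7×9.8×1.95 cos 72.5° + 75.5×9.8×0.93 cos 72.5° → N_wall = 110.79 N.
ΣF_x = 0: f_floor = N_wall = 110.79 N.

f ≈ 111 N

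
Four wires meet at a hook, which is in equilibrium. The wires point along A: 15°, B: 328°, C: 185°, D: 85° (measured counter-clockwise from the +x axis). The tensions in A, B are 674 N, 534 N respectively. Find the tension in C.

Resolve: ΣF_x = 674 cos 15° + 534 cos 328° + T_C cos 185° + T_D cos 85° = 0.
        ΣF_y = 674 sin 15° + 534 sin 328° + T_C sin 185° + T_D sin 85° = 0.
The known terms sum to (1104, -108.5) N, so -0.9962 T_C + 0.0872 T_D = -1104 and -0.0872 T_C + 0.9962 T_D = 108.5.
Solving simultaneously: T_C = 1126 N, T_D = 207.5 N.

T_C ≈ 1130 N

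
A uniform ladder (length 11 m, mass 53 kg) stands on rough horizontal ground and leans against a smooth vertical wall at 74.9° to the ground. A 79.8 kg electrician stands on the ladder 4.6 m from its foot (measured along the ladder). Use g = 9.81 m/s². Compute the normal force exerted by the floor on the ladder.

N_floor ≈ 1300 N

ΣF_y = 0: N_floor = 53×9.81 + 79.8×9.81 = 1302.8 N.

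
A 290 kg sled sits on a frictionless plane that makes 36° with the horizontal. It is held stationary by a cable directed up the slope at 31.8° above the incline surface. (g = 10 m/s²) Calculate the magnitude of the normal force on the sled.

Take axes along and perpendicular to the incline. Weight components: W sin 36° = 1705 N down-slope, W cos 36° = 2346 N into the surface.
Along incline: T cos 31.8° = W sin 36° → T = 2006 N.
Perpendicular: N = W cos 36° − T sin 31.8° = 1289 N.

N ≈ 1290 N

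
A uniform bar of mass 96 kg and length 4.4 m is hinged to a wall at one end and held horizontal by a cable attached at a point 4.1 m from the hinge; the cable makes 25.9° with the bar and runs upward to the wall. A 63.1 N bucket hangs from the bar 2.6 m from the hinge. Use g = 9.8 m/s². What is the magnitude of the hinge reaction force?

|H| ≈ 1210 N

Take torques about the hinge: T sin 25.9° · 4.1 = 96×9.8×2.2 + 63.1×2.6 = 2233.8 N·m.
So T = 2233.8 / (0.4368 × 4.1) = 1247.3 N.
ΣF_x = 0: H_x = T cos 25.9° = 1122 N.
ΣF_y = 0: H_y = (96×9.8 + 63.1) − T sin 25.9° = 1003.9 − 544.83 = 459.07 N.
|H| = √(H_x² + H_y²) = √((1122)² + (459.07)²) = 1212.3 N.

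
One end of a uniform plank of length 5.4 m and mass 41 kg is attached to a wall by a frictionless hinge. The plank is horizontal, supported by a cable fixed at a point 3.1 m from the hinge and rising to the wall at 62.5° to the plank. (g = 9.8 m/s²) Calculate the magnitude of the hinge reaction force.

|H| ≈ 189 N

Take torques about the hinge: T sin 62.5° · 3.1 = 41×9.8×2.7 = 1084.9 N·m.
So T = 1084.9 / (0.8870 × 3.1) = 394.53 N.
ΣF_x = 0: H_x = T cos 62.5° = 182.17 N.
ΣF_y = 0: H_y = (41×9.8) − T sin 62.5° = 401.8 − 349.95 = 51.845 N.
|H| = √(H_x² + H_y²) = √((182.17)² + (51.845)²) = 189.41 N.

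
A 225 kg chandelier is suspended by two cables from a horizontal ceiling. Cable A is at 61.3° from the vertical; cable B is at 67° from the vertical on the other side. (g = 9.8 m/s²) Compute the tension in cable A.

T_A ≈ 2590 N

Angles from the horizontal: cable A is 90° − 61.3° = 28.7°, cable B is 90° − 67° = 23°.
Weight W = 225 × 9.8 = 2205 N acts straight down.
Horizontal: T_A cos 28.7° = T_B cos 23°  →  T_B = 0.9529 T_A.
Vertical: T_A sin 28.7° + T_B sin 23° = 2205.
Substituting the horizontal relation into the vertical equation gives 0.8525 T_A = 2205, so T_A = 2586 N.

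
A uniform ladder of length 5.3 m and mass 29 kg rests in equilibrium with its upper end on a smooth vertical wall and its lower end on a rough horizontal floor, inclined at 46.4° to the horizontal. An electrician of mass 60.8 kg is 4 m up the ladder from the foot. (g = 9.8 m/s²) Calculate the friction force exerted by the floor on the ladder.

f ≈ 564 N

Torques about the foot: N_wall · 5.3 sin 46.4° = 29×9.8×2.65 cos 46.4° + 60.8×9.8×4 cos 46.4° → N_wall = 563.55 N.
ΣF_x = 0: f_floor = N_wall = 563.55 N.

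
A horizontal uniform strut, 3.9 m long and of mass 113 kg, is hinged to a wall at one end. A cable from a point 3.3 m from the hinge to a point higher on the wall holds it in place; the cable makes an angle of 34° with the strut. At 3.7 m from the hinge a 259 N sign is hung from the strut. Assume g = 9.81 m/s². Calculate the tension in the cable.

T ≈ 1690 N

Take torques about the hinge: T sin 34° · 3.3 = 113×9.81×1.95 + 259×3.7 = 3119.9 N·m.
So T = 3119.9 / (0.5592 × 3.3) = 1690.7 N.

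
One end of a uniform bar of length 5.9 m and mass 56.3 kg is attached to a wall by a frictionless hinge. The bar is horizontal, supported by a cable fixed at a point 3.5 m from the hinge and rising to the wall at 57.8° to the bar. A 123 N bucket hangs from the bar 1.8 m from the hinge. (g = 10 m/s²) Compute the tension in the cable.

Take torques about the hinge: T sin 57.8° · 3.5 = 56.3×10×2.95 + 123×1.8 = 1882.3 N·m.
So T = 1882.3 / (0.8462 × 3.5) = 635.54 N.

T ≈ 636 N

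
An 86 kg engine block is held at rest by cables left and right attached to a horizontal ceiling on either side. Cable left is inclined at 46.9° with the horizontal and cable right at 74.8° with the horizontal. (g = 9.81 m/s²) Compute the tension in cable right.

T_right ≈ 678 N

Weight W = 86 × 9.81 = 843.7 N acts straight down.
Horizontal: T_left cos 46.9° = T_right cos 74.8°  →  T_left = 0.3837 T_right.
Vertical: T_left sin 46.9° + T_right sin 74.8° = 843.7.
Substituting the horizontal relation into the vertical equation gives 1.245 T_right = 843.7, so T_right = 677.5 N.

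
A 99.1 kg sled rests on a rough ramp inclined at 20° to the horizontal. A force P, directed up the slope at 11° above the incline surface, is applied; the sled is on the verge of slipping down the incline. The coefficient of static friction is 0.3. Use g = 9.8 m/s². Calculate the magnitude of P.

P ≈ 63.2 N

On the verge of sliding down the incline, friction equals μN and acts up the slope.
Perpendicular: N + P sin 11° = W cos 20° = 912.6 N.
Along incline: P cos 11° + μN = W sin 20° with W sin 20° = 332.2 N.
Solving the pair for P and N: P = 63.16 N, N = 900.6 N (and f = μN = 270.2 N).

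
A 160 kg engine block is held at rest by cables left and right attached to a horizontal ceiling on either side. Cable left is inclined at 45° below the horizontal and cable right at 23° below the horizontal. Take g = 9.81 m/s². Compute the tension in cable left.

T_left ≈ 1560 N

Weight W = 160 × 9.81 = 1570 N acts straight down.
Horizontal: T_left cos 45° = T_right cos 23°  →  T_right = 0.7682 T_left.
Vertical: T_left sin 45° + T_right sin 23° = 1570.
Substituting the horizontal relation into the vertical equation gives 1.007 T_left = 1570, so T_left = 1558 N.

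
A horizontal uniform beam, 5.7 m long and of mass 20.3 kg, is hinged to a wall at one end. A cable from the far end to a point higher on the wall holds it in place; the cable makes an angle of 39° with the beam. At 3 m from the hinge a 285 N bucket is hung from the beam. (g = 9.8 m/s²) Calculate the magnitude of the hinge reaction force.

|H| ≈ 387 N

Take torques about the hinge: T sin 39° · 5.7 = 20.3×9.8×2.85 + 285×3 = 1422 N·m.
So T = 1422 / (0.6293 × 5.7) = 396.41 N.
ΣF_x = 0: H_x = T cos 39° = 308.07 N.
ΣF_y = 0: H_y = (20.3×9.8 + 285) − T sin 39° = 483.94 − 249.47 = 234.47 N.
|H| = √(H_x² + H_y²) = √((308.07)² + (234.47)²) = 387.15 N.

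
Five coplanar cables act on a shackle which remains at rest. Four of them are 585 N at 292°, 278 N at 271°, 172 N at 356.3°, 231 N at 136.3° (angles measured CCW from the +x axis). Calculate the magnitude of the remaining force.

F ≈ 710 N

Sum the known components: ΣF_x = 228.6 N, ΣF_y = -671.9 N.
For equilibrium the remaining force must supply (−ΣF_x, −ΣF_y) = (-228.6, 671.9) N.
Magnitude = √((-228.6)² + (671.9)²) = 709.7 N; direction = atan2(671.9, -228.6) = 108.8°.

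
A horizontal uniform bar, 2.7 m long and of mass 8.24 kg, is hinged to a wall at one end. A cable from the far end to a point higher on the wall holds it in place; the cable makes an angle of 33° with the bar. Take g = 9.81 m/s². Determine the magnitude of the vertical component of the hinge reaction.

|H_y| ≈ 40.4 N

Take torques about the hinge: T sin 33° · 2.7 = 8.24×9.81×1.35 = 109.13 N·m.
So T = 109.13 / (0.5446 × 2.7) = 74.209 N.
ΣF_y = 0: H_y = (8.24×9.81) − T sin 33° = 80.834 − 40.417 = 40.417 N.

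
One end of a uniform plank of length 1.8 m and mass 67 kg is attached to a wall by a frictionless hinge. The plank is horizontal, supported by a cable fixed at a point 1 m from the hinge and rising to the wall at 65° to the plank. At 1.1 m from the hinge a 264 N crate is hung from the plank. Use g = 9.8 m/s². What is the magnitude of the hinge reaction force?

|H| ≈ 413 N

Take torques about the hinge: T sin 65° · 1 = 67×9.8×0.9 + 264×1.1 = 881.34 N·m.
So T = 881.34 / (0.9063 × 1) = 972.45 N.
ΣF_x = 0: H_x = T cos 65° = 410.98 N.
ΣF_y = 0: H_y = (67×9.8 + 264) − T sin 65° = 920.6 − 881.34 = 39.26 N.
|H| = √(H_x² + H_y²) = √((410.98)² + (39.26)²) = 412.85 N.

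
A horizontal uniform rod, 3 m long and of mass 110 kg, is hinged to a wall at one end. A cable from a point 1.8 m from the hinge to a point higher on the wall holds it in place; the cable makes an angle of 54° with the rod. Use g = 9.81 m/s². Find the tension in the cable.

T ≈ 1110 N

Take torques about the hinge: T sin 54° · 1.8 = 110×9.81×1.5 = 1618.7 N·m.
So T = 1618.7 / (0.8090 × 1.8) = 1111.5 N.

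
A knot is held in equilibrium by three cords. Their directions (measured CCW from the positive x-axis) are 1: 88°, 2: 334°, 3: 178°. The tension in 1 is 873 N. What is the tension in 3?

Resolve: ΣF_x = 873 cos 88° + T_2 cos 334° + T_3 cos 178° = 0.
        ΣF_y = 873 sin 88° + T_2 sin 334° + T_3 sin 178° = 0.
The known terms sum to (30.47, 872.5) N, so 0.8988 T_2 − 0.9994 T_3 = -30.47 and -0.4384 T_2 + 0.0349 T_3 = -872.5.
Solving simultaneously: T_2 = 2146 N, T_3 = 1961 N.

T_3 ≈ 1960 N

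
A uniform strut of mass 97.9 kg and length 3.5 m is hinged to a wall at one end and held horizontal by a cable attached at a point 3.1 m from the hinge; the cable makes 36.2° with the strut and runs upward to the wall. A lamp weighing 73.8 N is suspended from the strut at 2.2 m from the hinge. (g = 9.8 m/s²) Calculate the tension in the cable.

Take torques about the hinge: T sin 36.2° · 3.1 = 97.9×9.8×1.75 + 73.8×2.2 = 1841.3 N·m.
So T = 1841.3 / (0.5906 × 3.1) = 1005.7 N.

T ≈ 1010 N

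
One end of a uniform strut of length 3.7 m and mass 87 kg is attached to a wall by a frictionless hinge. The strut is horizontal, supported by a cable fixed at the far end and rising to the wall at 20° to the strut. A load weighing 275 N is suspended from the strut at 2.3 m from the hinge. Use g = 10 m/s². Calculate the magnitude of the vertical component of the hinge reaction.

Take torques about the hinge: T sin 20° · 3.7 = 87×10×1.85 + 275×2.3 = 2242 N·m.
So T = 2242 / (0.3420 × 3.7) = 1771.7 N.
ΣF_y = 0: H_y = (87×10 + 275) − T sin 20° = 1145 − 605.95 = 539.05 N.

|H_y| ≈ 539 N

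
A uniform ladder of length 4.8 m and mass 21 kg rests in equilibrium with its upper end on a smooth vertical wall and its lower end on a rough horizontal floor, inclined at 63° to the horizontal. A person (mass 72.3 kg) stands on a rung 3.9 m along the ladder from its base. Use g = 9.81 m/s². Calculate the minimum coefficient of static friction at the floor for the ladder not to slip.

ΣF_y = 0: N_floor = 21×9.81 + 72.3×9.81 = 915.27 N.
Torques about the foot: N_wall · 4.8 sin 63° = 21×9.81×2.4 cos 63° + 72.3×9.81×3.9 cos 63° → N_wall = 346.11 N.
ΣF_x = 0: f_floor = N_wall = 346.11 N.
μ_min = f_floor / N_floor = 346.11 / 915.27 = 0.3782.

μ_min ≈ 0.378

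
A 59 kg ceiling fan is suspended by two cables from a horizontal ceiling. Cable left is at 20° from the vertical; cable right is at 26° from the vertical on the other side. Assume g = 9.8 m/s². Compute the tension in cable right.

T_right ≈ 275 N

Angles from the horizontal: cable left is 90° − 20° = 70°, cable right is 90° − 26° = 64°.
Weight W = 59 × 9.8 = 578.2 N acts straight down.
Horizontal: T_left cos 70° = T_right cos 64°  →  T_left = 1.282 T_right.
Vertical: T_left sin 70° + T_right sin 64° = 578.2.
Substituting the horizontal relation into the vertical equation gives 2.103 T_right = 578.2, so T_right = 274.9 N.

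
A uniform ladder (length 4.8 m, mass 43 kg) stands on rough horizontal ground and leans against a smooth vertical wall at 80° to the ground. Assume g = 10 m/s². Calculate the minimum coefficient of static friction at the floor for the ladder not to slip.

μ_min ≈ 0.0882

ΣF_y = 0: N_floor = 43×10 = 430 N.
Torques about the foot: N_wall · 4.8 sin 80° = 43×10×2.4 cos 80° → N_wall = 37.91 N.
ΣF_x = 0: f_floor = N_wall = 37.91 N.
μ_min = f_floor / N_floor = 37.91 / 430 = 0.08816.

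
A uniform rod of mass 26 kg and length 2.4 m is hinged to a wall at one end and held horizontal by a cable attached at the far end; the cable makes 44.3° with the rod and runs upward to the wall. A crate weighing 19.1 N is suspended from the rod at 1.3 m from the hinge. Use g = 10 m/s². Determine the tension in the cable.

T ≈ 201 N

Take torques about the hinge: T sin 44.3° · 2.4 = 26×10×1.2 + 19.1×1.3 = 336.83 N·m.
So T = 336.83 / (0.6984 × 2.4) = 200.95 N.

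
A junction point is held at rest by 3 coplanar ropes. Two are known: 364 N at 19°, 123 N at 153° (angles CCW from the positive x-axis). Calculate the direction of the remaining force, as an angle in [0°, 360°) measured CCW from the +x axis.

Sum the known components: ΣF_x = 234.6 N, ΣF_y = 174.3 N.
For equilibrium the remaining force must supply (−ΣF_x, −ΣF_y) = (-234.6, -174.3) N.
Magnitude = √((-234.6)² + (-174.3)²) = 292.3 N; direction = atan2(-174.3, -234.6) = 216.6°.

θ ≈ 217°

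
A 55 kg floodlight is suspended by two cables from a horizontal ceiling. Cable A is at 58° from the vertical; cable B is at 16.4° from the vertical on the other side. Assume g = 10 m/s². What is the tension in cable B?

Angles from the horizontal: cable A is 90° − 58° = 32°, cable B is 90° − 16.4° = 73.6°.
Weight W = 55 × 10 = 550 N acts straight down.
Horizontal: T_A cos 32° = T_B cos 73.6°  →  T_A = 0.3329 T_B.
Vertical: T_A sin 32° + T_B sin 73.6° = 550.
Substituting the horizontal relation into the vertical equation gives 1.136 T_B = 550, so T_B = 484.3 N.

T_B ≈ 484 N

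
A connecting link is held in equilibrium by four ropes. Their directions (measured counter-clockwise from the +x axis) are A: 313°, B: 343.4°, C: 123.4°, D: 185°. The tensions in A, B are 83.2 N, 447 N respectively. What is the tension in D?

Resolve: ΣF_x = 83.2 cos 313° + 447 cos 343.4° + T_C cos 123.4° + T_D cos 185° = 0.
        ΣF_y = 83.2 sin 313° + 447 sin 343.4° + T_C sin 123.4° + T_D sin 185° = 0.
The known terms sum to (485.1, -188.6) N, so -0.5505 T_C − 0.9962 T_D = -485.1 and 0.8348 T_C − 0.0872 T_D = 188.6.
Solving simultaneously: T_C = 261.6 N, T_D = 342.4 N.

T_D ≈ 342 N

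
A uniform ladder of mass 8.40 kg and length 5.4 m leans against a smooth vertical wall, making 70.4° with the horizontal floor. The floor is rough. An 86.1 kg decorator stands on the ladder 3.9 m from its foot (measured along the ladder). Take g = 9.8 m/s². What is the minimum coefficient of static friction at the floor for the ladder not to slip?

ΣF_y = 0: N_floor = 8.40×9.8 + 86.1×9.8 = 926.1 N.
Torques about the foot: N_wall · 5.4 sin 70.4° = 8.40×9.8×2.7 cos 70.4° + 86.1×9.8×3.9 cos 70.4° → N_wall = 231.65 N.
ΣF_x = 0: f_floor = N_wall = 231.65 N.
μ_min = f_floor / N_floor = 231.65 / 926.1 = 0.2501.

μ_min ≈ 0.250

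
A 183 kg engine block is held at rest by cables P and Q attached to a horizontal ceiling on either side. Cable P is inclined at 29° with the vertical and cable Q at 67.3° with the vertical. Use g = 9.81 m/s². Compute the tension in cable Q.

T_Q ≈ 876 N

Angles from the horizontal: cable P is 90° − 29° = 61°, cable Q is 90° − 67.3° = 22.7°.
Weight W = 183 × 9.81 = 1795 N acts straight down.
Horizontal: T_P cos 61° = T_Q cos 22.7°  →  T_P = 1.903 T_Q.
Vertical: T_P sin 61° + T_Q sin 22.7° = 1795.
Substituting the horizontal relation into the vertical equation gives 2.05 T_Q = 1795, so T_Q = 875.6 N.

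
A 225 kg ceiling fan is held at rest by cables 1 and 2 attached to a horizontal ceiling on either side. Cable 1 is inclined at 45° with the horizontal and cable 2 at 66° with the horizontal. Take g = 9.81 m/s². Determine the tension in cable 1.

T_1 ≈ 962 N

Weight W = 225 × 9.81 = 2207 N acts straight down.
Horizontal: T_1 cos 45° = T_2 cos 66°  →  T_2 = 1.738 T_1.
Vertical: T_1 sin 45° + T_2 sin 66° = 2207.
Substituting the horizontal relation into the vertical equation gives 2.295 T_1 = 2207, so T_1 = 961.6 N.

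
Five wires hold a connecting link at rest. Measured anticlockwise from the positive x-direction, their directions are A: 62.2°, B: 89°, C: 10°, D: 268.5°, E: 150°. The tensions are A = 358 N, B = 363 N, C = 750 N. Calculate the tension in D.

T_D ≈ 1320 N

Resolve: ΣF_x = 358 cos 62.2° + 363 cos 89° + 750 cos 10° + T_D cos 268.5° + T_E cos 150° = 0.
        ΣF_y = 358 sin 62.2° + 363 sin 89° + 750 sin 10° + T_D sin 268.5° + T_E sin 150° = 0.
The known terms sum to (911.9, 809.9) N, so -0.0262 T_D − 0.8660 T_E = -911.9 and -0.9997 T_D + 0.5000 T_E = -809.9.
Solving simultaneously: T_D = 1317 N, T_E = 1013 N.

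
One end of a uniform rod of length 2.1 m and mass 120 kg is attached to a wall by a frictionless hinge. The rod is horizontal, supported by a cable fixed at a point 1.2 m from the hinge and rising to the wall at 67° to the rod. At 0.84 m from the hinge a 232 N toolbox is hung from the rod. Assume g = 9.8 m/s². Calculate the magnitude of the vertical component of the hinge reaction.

Take torques about the hinge: T sin 67° · 1.2 = 120×9.8×1.05 + 232×0.84 = 1429.7 N·m.
So T = 1429.7 / (0.9205 × 1.2) = 1294.3 N.
ΣF_y = 0: H_y = (120×9.8 + 232) − T sin 67° = 1408 − 1191.4 = 216.6 N.

|H_y| ≈ 217 N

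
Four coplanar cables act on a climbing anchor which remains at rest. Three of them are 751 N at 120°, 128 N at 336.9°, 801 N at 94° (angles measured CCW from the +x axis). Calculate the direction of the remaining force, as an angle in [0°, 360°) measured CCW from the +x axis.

θ ≈ 283°

Sum the known components: ΣF_x = -313.6 N, ΣF_y = 1399 N.
For equilibrium the remaining force must supply (−ΣF_x, −ΣF_y) = (313.6, -1399) N.
Magnitude = √((313.6)² + (-1399)²) = 1434 N; direction = atan2(-1399, 313.6) = 282.6°.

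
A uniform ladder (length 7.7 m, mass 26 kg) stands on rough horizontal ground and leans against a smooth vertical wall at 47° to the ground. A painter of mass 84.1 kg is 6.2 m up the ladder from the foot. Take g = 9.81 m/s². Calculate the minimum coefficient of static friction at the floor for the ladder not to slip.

ΣF_y = 0: N_floor = 26×9.81 + 84.1×9.81 = 1080.1 N.
Torques about the foot: N_wall · 7.7 sin 47° = 26×9.81×3.85 cos 47° + 84.1×9.81×6.2 cos 47° → N_wall = 738.4 N.
ΣF_x = 0: f_floor = N_wall = 738.4 N.
μ_min = f_floor / N_floor = 738.4 / 1080.1 = 0.6836.

μ_min ≈ 0.684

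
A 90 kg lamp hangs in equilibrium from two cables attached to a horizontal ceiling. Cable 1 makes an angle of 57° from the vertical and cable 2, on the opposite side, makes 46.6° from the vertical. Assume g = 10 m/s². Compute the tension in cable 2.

Angles from the horizontal: cable 1 is 90° − 57° = 33°, cable 2 is 90° − 46.6° = 43.4°.
Weight W = 90 × 10 = 900 N acts straight down.
Horizontal: T_1 cos 33° = T_2 cos 43.4°  →  T_1 = 0.8663 T_2.
Vertical: T_1 sin 33° + T_2 sin 43.4° = 900.
Substituting the horizontal relation into the vertical equation gives 1.159 T_2 = 900, so T_2 = 776.6 N.

T_2 ≈ 777 N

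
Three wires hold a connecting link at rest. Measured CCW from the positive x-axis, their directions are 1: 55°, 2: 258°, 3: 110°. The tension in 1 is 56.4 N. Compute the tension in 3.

Resolve: ΣF_x = 56.4 cos 55° + T_2 cos 258° + T_3 cos 110° = 0.
        ΣF_y = 56.4 sin 55° + T_2 sin 258° + T_3 sin 110° = 0.
The known terms sum to (32.35, 46.2) N, so -0.2079 T_2 − 0.3420 T_3 = -32.35 and -0.9781 T_2 + 0.9397 T_3 = -46.2.
Solving simultaneously: T_2 = 87.18 N, T_3 = 41.59 N.

T_3 ≈ 41.6 N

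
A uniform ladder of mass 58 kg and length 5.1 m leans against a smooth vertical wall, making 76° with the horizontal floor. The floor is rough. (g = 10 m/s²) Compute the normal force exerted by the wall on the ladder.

Torques about the foot: N_wall · 5.1 sin 76° = 58×10×2.55 cos 76° → N_wall = 72.305 N.

N_wall ≈ 72.3 N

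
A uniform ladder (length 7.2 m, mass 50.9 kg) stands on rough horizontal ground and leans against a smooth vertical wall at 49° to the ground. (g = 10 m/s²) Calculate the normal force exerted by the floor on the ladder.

N_floor ≈ 509 N

ΣF_y = 0: N_floor = 50.9×10 = 509 N.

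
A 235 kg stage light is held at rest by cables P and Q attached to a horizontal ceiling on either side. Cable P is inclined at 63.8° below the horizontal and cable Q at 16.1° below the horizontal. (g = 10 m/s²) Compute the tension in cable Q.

Weight W = 235 × 10 = 2350 N acts straight down.
Horizontal: T_P cos 63.8° = T_Q cos 16.1°  →  T_P = 2.176 T_Q.
Vertical: T_P sin 63.8° + T_Q sin 16.1° = 2350.
Substituting the horizontal relation into the vertical equation gives 2.23 T_Q = 2350, so T_Q = 1054 N.

T_Q ≈ 1050 N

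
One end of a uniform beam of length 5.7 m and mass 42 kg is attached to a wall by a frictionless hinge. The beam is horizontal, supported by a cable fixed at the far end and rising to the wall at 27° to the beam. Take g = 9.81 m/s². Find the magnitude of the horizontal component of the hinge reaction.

Take torques about the hinge: T sin 27° · 5.7 = 42×9.81×2.85 = 1174.3 N·m.
So T = 1174.3 / (0.4540 × 5.7) = 453.78 N.
ΣF_x = 0: H_x = T cos 27° = 404.32 N.

H_x ≈ 404 N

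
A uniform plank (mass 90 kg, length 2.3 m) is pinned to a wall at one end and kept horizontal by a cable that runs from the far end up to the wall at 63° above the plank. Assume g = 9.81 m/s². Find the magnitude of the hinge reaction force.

|H| ≈ 495 N

Take torques about the hinge: T sin 63° · 2.3 = 90×9.81×1.15 = 1015.3 N·m.
So T = 1015.3 / (0.8910 × 2.3) = 495.45 N.
ΣF_x = 0: H_x = T cos 63° = 224.93 N.
ΣF_y = 0: H_y = (90×9.81) − T sin 63° = 882.9 − 441.45 = 441.45 N.
|H| = √(H_x² + H_y²) = √((224.93)² + (441.45)²) = 495.45 N.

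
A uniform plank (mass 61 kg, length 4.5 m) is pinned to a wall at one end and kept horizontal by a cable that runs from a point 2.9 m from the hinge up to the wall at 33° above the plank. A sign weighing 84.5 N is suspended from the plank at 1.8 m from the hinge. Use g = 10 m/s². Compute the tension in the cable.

T ≈ 965 N

Take torques about the hinge: T sin 33° · 2.9 = 61×10×2.25 + 84.5×1.8 = 1524.6 N·m.
So T = 1524.6 / (0.5446 × 2.9) = 965.27 N.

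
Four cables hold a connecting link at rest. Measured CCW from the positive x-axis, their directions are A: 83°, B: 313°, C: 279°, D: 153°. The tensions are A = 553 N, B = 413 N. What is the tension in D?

T_D ≈ 474 N

Resolve: ΣF_x = 553 cos 83° + 413 cos 313° + T_C cos 279° + T_D cos 153° = 0.
        ΣF_y = 553 sin 83° + 413 sin 313° + T_C sin 279° + T_D sin 153° = 0.
The known terms sum to (349.1, 246.8) N, so 0.1564 T_C − 0.8910 T_D = -349.1 and -0.9877 T_C + 0.4540 T_D = -246.8.
Solving simultaneously: T_C = 467.7 N, T_D = 473.9 N.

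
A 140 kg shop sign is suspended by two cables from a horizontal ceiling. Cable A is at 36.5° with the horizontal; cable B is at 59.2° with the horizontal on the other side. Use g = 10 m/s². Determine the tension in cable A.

Weight W = 140 × 10 = 1400 N acts straight down.
Horizontal: T_A cos 36.5° = T_B cos 59.2°  →  T_B = 1.57 T_A.
Vertical: T_A sin 36.5° + T_B sin 59.2° = 1400.
Substituting the horizontal relation into the vertical equation gives 1.943 T_A = 1400, so T_A = 720.4 N.

T_A ≈ 720 N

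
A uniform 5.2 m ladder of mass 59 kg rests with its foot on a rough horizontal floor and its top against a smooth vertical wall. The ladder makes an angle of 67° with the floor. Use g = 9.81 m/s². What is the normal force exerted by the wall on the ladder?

N_wall ≈ 123 N

Torques about the foot: N_wall · 5.2 sin 67° = 59×9.81×2.6 cos 67° → N_wall = 122.84 N.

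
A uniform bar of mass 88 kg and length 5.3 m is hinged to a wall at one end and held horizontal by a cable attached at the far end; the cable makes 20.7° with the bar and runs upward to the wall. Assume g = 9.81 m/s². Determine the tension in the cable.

T ≈ 1220 N

Take torques about the hinge: T sin 20.7° · 5.3 = 88×9.81×2.65 = 2287.7 N·m.
So T = 2287.7 / (0.3535 × 5.3) = 1221.1 N.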